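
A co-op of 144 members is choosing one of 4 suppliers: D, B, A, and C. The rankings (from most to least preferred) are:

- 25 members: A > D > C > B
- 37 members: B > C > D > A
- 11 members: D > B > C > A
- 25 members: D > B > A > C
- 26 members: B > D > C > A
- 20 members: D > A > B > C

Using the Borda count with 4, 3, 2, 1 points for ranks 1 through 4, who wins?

D: 25·3 + 37·2 + 11·4 + 25·4 + 26·3 + 20·4 = 451
B: 25·1 + 37·4 + 11·3 + 25·3 + 26·4 + 20·2 = 425
A: 25·4 + 37·1 + 11·1 + 25·2 + 26·1 + 20·3 = 284
C: 25·2 + 37·3 + 11·2 + 25·1 + 26·2 + 20·1 = 280
D has the highest Borda score (451).

D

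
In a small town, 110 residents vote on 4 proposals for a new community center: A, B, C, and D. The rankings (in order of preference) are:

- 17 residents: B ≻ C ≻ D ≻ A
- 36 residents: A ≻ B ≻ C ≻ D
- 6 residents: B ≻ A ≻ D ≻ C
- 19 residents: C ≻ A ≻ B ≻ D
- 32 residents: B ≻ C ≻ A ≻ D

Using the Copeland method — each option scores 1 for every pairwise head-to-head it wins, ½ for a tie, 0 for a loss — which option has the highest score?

B

A: beats D; ties B; loses to C → score 1.5.
B: beats C and D; ties A → score 2.5.
C: beats A and D; loses to B → score 2.
D: loses to A, B, and C → score 0.
B has the best pairwise record.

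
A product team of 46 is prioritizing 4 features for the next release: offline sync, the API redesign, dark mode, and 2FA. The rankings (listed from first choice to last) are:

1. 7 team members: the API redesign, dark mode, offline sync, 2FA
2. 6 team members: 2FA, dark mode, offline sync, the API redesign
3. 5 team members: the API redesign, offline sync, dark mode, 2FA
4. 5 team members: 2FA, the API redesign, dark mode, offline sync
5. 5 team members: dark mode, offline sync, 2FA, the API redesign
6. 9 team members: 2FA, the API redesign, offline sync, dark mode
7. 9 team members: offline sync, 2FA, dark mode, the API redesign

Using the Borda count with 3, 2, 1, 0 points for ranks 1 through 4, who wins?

offline sync: 7·1 + 6·1 + 5·2 + 5·0 + 5·2 + 9·1 + 9·3 = 69
the API redesign: 7·3 + 6·0 + 5·3 + 5·2 + 5·0 + 9·2 + 9·0 = 64
dark mode: 7·2 + 6·2 + 5·1 + 5·1 + 5·3 + 9·0 + 9·1 = 60
2FA: 7·0 + 6·3 + 5·0 + 5·3 + 5·1 + 9·3 + 9·2 = 83
2FA has the highest Borda score (83).

2FA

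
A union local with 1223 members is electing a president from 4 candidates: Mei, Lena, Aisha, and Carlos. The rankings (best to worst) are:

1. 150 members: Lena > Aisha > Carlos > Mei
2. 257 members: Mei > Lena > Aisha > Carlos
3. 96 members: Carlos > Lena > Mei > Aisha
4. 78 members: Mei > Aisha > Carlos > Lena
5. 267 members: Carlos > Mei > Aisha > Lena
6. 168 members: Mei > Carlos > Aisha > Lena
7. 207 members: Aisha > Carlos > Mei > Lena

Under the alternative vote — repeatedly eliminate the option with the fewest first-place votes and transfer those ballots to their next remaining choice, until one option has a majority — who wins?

Round 1: Mei 503, Lena 150, Aisha 207, Carlos 363. Eliminate Lena.
Round 2: Mei 503, Aisha 357, Carlos 363. Eliminate Aisha.
Round 3: Mei 503, Carlos 720. Carlos has a majority.

Carlos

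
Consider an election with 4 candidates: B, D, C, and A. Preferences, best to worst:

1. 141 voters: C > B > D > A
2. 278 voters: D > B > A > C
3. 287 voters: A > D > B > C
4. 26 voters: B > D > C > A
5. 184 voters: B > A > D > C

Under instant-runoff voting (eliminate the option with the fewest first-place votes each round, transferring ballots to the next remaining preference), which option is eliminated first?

Round 1: B 210, D 278, C 141, A 287. Eliminate C.

C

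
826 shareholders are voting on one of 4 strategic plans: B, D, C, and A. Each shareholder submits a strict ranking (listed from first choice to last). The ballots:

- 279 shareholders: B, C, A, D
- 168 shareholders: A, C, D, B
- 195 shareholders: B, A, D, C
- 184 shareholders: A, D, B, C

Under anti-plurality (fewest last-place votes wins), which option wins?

A

Last-place votes: B 168, D 279, C 379, A 0.
A is ranked last by the fewest voters, so A wins.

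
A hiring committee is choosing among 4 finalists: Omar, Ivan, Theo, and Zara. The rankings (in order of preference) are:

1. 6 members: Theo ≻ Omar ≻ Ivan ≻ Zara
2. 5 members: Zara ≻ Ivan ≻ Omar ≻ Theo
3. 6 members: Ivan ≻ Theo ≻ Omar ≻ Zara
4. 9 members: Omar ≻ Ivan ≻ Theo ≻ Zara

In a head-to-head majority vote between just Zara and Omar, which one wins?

Omar

Voters preferring Zara to Omar: 5; preferring Omar to Zara: 21.
Omar wins the head-to-head.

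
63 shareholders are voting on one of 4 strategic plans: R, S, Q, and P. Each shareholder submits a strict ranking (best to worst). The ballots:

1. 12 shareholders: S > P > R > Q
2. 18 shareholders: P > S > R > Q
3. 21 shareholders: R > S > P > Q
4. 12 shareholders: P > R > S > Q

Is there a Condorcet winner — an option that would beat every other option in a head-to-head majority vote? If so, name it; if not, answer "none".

none

Checking pairwise contests:
P beats R 42–21.
R beats S 33–30.
R beats Q 63–0.
S beats P 33–30.
Every option loses at least one head-to-head, so there is no Condorcet winner.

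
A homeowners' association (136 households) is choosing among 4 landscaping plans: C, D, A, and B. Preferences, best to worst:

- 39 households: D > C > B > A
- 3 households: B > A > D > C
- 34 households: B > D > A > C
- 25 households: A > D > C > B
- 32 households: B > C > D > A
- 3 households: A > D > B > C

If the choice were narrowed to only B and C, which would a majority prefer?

B

Voters preferring B to C: 72; preferring C to B: 64.
B wins the head-to-head.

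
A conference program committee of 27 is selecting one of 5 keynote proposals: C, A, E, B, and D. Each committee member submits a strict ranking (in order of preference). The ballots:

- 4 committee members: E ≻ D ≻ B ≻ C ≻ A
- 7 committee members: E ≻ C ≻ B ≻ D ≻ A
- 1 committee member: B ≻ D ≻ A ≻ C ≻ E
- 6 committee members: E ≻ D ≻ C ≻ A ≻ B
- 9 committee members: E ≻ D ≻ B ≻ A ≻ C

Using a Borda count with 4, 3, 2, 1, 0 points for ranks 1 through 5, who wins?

E

C: 4·1 + 7·3 + 1·1 + 6·2 + 9·0 = 38
A: 4·0 + 7·0 + 1·2 + 6·1 + 9·1 = 17
E: 4·4 + 7·4 + 1·0 + 6·4 + 9·4 = 104
B: 4·2 + 7·2 + 1·4 + 6·0 + 9·2 = 44
D: 4·3 + 7·1 + 1·3 + 6·3 + 9·3 = 67
E has the highest Borda score (104).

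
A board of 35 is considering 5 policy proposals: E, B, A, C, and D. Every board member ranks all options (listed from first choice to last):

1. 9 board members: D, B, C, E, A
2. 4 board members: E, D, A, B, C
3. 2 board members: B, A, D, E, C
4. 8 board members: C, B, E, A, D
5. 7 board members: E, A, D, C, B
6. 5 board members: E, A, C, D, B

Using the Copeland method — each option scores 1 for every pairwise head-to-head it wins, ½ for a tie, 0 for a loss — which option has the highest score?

E: beats A, C, and D; loses to B → score 3.
B: beats E and A; loses to C and D → score 2.
A: beats C and D; loses to E and B → score 2.
C: beats B; loses to E, A, and D → score 1.
D: beats B and C; loses to E and A → score 2.
E has the best pairwise record.

E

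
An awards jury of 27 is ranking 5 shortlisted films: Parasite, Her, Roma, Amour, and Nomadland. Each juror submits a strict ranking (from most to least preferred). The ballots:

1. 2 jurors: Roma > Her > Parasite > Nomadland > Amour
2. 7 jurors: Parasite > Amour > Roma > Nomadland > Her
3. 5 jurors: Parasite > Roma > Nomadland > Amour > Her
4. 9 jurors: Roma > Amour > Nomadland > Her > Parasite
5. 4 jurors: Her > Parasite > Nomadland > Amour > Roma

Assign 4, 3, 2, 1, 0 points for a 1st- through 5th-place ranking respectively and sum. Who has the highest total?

Parasite: 2·2 + 7·4 + 5·4 + 9·0 + 4·3 = 64
Her: 2·3 + 7·0 + 5·0 + 9·1 + 4·4 = 31
Roma: 2·4 + 7·2 + 5·3 + 9·4 + 4·0 = 73
Amour: 2·0 + 7·3 + 5·1 + 9·3 + 4·1 = 57
Nomadland: 2·1 + 7·1 + 5·2 + 9·2 + 4·2 = 45
Roma has the highest Borda score (73).

Roma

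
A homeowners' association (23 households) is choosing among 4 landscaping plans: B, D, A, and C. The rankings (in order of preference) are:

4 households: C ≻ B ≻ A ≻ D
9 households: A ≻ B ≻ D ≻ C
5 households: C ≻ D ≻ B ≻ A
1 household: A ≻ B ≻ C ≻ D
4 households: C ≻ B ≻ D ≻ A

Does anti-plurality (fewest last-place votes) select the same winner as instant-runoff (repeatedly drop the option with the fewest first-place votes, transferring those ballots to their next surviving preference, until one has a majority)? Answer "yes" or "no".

Anti-plurality — last-place votes: B 0, D 5, A 9, C 9. Winner: B.
Instant-runoff — R1 B 0, D 0, A 10, C 13 (C winner). Winner: C.
The two methods disagree.

no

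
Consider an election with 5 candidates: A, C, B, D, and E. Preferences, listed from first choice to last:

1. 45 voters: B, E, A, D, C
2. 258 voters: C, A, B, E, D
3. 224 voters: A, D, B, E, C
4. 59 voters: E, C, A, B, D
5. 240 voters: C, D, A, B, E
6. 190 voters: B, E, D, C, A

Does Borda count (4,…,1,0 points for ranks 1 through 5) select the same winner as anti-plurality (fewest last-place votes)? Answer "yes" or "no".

Borda — scores: A 2358, C 2359, B 2203, D 1817, E 1423. Winner: C.
Anti-plurality — last-place votes: A 190, C 269, B 0, D 317, E 240. Winner: B.
The two methods disagree.

no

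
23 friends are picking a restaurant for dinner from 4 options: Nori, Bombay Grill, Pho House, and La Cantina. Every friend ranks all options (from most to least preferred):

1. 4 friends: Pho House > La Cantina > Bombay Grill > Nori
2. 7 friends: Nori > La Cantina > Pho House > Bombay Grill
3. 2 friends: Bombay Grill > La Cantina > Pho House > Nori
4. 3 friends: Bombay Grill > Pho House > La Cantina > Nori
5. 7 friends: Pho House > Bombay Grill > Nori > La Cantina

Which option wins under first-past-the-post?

First-place votes: Nori 7, Bombay Grill 5, Pho House 11, La Cantina 0.
Pho House has the most first-place votes.

Pho House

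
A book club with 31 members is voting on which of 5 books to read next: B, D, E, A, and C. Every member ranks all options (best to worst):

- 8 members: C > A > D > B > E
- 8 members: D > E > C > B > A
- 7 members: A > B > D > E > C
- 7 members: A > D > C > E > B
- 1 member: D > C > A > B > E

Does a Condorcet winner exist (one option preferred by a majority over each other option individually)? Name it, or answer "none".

Checking pairwise contests:
D beats B 24–7.
A beats D 22–9.
B beats E 16–15.
C beats A 17–14.
D beats C 23–8.
Every option loses at least one head-to-head, so there is no Condorcet winner.

none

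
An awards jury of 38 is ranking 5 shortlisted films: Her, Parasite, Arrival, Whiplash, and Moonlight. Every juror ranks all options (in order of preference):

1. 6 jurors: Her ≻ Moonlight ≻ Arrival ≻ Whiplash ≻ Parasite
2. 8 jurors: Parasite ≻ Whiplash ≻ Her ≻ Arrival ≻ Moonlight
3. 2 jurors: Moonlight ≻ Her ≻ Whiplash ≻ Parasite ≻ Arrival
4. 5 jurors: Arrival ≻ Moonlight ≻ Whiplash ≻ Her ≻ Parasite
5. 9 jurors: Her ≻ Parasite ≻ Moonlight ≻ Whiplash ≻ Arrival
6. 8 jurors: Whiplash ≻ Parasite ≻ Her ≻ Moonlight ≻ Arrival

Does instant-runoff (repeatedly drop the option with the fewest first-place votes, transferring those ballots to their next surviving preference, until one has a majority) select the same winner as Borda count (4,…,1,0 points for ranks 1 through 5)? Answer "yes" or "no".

no

Instant-runoff — R1 Her 15, Parasite 8, Arrival 5, Whiplash 8, Moonlight 2 (Moonlight out); R2 Her 17, Parasite 8, Arrival 5, Whiplash 8 (Arrival out); R3 Her 17, Parasite 8, Whiplash 13 (Parasite out); R4 Her 17, Whiplash 21 (Whiplash winner). Winner: Whiplash.
Borda — scores: Her 103, Parasite 85, Arrival 40, Whiplash 85, Moonlight 67. Winner: Her.
The two methods disagree.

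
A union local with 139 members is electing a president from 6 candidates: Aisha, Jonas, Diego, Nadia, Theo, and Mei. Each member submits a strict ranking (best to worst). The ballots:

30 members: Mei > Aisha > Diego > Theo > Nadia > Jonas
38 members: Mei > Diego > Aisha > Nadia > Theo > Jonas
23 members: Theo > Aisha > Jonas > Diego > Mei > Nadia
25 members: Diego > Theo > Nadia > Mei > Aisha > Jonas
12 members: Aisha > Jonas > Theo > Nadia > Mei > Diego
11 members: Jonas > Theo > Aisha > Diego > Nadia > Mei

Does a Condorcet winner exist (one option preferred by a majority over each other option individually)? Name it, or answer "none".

Checking pairwise contests:
Mei beats Aisha 93–46.
Aisha beats Jonas 128–11.
Aisha beats Diego 76–63.
Aisha beats Nadia 114–25.
Aisha beats Theo 80–59.
Theo beats Mei 71–68.
Every option loses at least one head-to-head, so there is no Condorcet winner.

none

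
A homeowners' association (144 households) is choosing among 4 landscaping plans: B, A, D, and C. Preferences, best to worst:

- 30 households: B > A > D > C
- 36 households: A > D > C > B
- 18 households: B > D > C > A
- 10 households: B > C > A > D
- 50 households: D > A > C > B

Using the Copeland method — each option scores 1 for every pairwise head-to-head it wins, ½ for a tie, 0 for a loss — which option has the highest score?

A

B: loses to A, D, and C → score 0.
A: beats B, D, and C → score 3.
D: beats B and C; loses to A → score 2.
C: beats B; loses to A and D → score 1.
A has the best pairwise record.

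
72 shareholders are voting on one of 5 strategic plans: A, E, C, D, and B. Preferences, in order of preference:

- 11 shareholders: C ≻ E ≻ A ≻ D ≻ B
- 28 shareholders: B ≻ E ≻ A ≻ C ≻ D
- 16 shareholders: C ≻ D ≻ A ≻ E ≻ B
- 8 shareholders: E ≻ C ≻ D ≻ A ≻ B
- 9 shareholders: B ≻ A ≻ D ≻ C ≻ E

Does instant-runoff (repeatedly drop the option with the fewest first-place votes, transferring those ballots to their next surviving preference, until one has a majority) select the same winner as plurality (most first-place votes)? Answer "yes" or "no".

Instant-runoff — R1 A 0, E 8, C 27, D 0, B 37 (B winner). Winner: B.
Plurality — first-place votes: A 0, E 8, C 27, D 0, B 37. Winner: B.
The two methods agree.

yes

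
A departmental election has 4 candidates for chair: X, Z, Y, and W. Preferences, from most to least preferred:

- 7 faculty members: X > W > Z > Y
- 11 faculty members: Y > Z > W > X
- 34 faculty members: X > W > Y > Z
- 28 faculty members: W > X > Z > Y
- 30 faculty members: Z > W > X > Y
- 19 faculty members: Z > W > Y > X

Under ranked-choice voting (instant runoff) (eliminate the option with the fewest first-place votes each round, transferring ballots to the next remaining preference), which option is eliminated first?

Round 1: X 41, Z 49, Y 11, W 28. Eliminate Y.

Y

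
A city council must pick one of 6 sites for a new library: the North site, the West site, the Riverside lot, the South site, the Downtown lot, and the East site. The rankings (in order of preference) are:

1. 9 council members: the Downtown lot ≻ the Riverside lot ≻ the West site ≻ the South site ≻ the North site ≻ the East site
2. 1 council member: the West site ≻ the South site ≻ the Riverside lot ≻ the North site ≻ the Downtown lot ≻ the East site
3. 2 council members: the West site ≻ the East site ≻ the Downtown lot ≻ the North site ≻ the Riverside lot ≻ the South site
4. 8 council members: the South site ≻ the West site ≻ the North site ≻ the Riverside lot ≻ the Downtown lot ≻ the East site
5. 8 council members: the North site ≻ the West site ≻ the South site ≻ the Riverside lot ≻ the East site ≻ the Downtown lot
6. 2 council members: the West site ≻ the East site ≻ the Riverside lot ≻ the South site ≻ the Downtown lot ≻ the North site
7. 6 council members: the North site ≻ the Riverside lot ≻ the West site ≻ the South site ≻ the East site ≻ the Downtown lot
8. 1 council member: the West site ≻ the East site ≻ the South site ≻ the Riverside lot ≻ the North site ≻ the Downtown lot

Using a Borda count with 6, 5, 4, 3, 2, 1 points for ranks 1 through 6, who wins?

the West site

the North site: 9·2 + 1·3 + 2·3 + 8·4 + 8·6 + 2·1 + 6·6 + 1·2 = 147
the West site: 9·4 + 1·6 + 2·6 + 8·5 + 8·5 + 2·6 + 6·4 + 1·6 = 176
the Riverside lot: 9·5 + 1·4 + 2·2 + 8·3 + 8·3 + 2·4 + 6·5 + 1·3 = 142
the South site: 9·3 + 1·5 + 2·1 + 8·6 + 8·4 + 2·3 + 6·3 + 1·4 = 142
the Downtown lot: 9·6 + 1·2 + 2·4 + 8·2 + 8·1 + 2·2 + 6·1 + 1·1 = 99
the East site: 9·1 + 1·1 + 2·5 + 8·1 + 8·2 + 2·5 + 6·2 + 1·5 = 71
the West site has the highest Borda score (176).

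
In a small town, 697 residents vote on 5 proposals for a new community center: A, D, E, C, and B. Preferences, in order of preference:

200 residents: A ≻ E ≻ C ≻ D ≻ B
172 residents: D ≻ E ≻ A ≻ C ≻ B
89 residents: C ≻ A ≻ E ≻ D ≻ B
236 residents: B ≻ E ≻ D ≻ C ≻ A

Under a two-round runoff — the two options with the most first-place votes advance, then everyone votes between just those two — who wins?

A

Round 1 first-place votes: A 200, D 172, E 0, C 89, B 236.
B and A advance.
Runoff: B is preferred to A by 236 voters; A by 461.
A wins the runoff.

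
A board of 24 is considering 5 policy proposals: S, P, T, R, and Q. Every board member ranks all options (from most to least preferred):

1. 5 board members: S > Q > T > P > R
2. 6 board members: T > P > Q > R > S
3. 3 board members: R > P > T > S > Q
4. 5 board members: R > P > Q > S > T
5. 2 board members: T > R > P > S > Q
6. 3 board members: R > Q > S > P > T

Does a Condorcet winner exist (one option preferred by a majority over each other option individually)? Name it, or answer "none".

none

Checking pairwise contests:
P beats S 16–8.
T beats P 13–11.
S beats T 13–11.
T beats R 13–11.
P beats Q 16–8.
Every option loses at least one head-to-head, so there is no Condorcet winner.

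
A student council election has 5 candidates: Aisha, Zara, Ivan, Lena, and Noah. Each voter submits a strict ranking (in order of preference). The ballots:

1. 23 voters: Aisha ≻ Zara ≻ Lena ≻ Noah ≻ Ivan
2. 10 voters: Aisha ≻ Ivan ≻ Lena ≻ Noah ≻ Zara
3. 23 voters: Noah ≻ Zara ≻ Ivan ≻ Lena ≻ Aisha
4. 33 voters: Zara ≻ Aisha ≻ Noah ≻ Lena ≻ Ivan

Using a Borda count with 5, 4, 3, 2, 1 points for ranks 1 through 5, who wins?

Zara

Aisha: 23·5 + 10·5 + 23·1 + 33·4 = 320
Zara: 23·4 + 10·1 + 23·4 + 33·5 = 359
Ivan: 23·1 + 10·4 + 23·3 + 33·1 = 165
Lena: 23·3 + 10·3 + 23·2 + 33·2 = 211
Noah: 23·2 + 10·2 + 23·5 + 33·3 = 280
Zara has the highest Borda score (359).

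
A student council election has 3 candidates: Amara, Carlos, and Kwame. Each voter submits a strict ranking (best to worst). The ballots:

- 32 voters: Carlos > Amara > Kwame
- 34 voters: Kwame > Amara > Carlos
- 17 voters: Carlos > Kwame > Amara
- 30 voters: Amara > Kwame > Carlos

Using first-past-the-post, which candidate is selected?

Carlos

First-place votes: Amara 30, Carlos 49, Kwame 34.
Carlos has the most first-place votes.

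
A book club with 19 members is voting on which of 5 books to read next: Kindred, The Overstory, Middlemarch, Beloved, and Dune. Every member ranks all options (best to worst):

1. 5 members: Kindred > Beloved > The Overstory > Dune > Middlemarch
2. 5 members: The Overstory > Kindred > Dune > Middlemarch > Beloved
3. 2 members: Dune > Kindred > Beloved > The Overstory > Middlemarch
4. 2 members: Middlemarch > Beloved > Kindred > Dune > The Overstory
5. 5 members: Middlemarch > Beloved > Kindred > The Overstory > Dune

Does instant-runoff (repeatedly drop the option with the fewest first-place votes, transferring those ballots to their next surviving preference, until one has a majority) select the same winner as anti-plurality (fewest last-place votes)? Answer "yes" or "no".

yes

Instant-runoff — R1 Kindred 5, The Overstory 5, Middlemarch 7, Beloved 0, Dune 2 (Beloved out); R2 Kindred 5, The Overstory 5, Middlemarch 7, Dune 2 (Dune out); R3 Kindred 7, The Overstory 5, Middlemarch 7 (The Overstory out); R4 Kindred 12, Middlemarch 7 (Kindred winner). Winner: Kindred.
Anti-plurality — last-place votes: Kindred 0, The Overstory 2, Middlemarch 7, Beloved 5, Dune 5. Winner: Kindred.
The two methods agree.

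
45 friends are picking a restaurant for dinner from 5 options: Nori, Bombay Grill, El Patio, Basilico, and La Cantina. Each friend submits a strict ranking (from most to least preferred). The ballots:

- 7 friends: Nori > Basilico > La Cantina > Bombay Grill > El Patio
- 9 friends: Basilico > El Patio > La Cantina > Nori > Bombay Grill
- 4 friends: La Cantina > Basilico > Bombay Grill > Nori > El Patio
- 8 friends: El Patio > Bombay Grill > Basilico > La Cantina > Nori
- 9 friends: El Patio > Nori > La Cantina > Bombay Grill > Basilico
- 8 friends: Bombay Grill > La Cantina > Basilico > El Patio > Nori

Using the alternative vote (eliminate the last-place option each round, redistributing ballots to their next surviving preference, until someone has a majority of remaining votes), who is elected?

Basilico

Round 1: Nori 7, Bombay Grill 8, El Patio 17, Basilico 9, La Cantina 4. Eliminate La Cantina.
Round 2: Nori 7, Bombay Grill 8, El Patio 17, Basilico 13. Eliminate Nori.
Round 3: Bombay Grill 8, El Patio 17, Basilico 20. Eliminate Bombay Grill.
Round 4: El Patio 17, Basilico 28. Basilico has a majority.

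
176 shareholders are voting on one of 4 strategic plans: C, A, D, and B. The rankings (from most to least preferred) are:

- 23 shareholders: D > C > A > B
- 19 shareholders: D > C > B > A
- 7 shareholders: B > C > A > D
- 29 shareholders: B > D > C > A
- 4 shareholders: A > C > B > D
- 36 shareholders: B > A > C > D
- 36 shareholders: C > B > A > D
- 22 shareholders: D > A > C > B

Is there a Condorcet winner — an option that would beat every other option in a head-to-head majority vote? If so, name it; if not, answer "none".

Checking pairwise contests:
D beats C 93–83.
C beats A 114–62.
B beats D 112–64.
C beats B 104–72.
Every option loses at least one head-to-head, so there is no Condorcet winner.

none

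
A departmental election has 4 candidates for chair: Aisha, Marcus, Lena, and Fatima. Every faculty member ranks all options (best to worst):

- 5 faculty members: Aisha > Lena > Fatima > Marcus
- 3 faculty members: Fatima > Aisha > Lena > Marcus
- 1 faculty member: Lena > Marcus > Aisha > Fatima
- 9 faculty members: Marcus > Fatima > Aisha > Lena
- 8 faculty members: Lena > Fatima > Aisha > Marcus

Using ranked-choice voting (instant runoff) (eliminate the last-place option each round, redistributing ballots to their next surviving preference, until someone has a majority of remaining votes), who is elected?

Lena

Round 1: Aisha 5, Marcus 9, Lena 9, Fatima 3. Eliminate Fatima.
Round 2: Aisha 8, Marcus 9, Lena 9. Eliminate Aisha.
Round 3: Marcus 9, Lena 17. Lena has a majority.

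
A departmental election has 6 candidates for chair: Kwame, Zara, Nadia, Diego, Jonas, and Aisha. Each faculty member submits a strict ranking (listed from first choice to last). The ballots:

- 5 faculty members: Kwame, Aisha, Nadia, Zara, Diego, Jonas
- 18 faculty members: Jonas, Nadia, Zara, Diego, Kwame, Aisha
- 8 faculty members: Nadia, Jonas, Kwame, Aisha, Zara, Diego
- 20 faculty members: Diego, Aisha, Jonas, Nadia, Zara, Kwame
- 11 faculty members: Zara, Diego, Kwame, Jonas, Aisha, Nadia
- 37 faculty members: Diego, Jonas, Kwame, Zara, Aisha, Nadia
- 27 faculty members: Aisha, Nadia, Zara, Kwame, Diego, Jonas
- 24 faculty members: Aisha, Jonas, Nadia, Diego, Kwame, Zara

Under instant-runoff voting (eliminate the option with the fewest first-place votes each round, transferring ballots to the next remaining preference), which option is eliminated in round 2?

Nadia

Round 1: Kwame 5, Zara 11, Nadia 8, Diego 57, Jonas 18, Aisha 51. Eliminate Kwame.
Round 2: Zara 11, Nadia 8, Diego 57, Jonas 18, Aisha 56. Eliminate Nadia.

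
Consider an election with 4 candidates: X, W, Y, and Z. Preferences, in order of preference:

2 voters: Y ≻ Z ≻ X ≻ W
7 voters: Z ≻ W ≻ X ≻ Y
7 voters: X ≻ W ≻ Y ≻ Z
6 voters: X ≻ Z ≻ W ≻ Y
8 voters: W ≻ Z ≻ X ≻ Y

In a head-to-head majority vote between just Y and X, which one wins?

X

Voters preferring Y to X: 2; preferring X to Y: 28.
X wins the head-to-head.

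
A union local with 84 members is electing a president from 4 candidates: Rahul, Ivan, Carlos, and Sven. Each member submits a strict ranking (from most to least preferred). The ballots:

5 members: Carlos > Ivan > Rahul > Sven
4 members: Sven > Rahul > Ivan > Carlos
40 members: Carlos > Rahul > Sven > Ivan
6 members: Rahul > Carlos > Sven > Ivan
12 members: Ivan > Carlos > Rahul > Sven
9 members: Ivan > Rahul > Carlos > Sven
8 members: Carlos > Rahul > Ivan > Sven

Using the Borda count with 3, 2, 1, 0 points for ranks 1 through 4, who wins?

Rahul: 5·1 + 4·2 + 40·2 + 6·3 + 12·1 + 9·2 + 8·2 = 157
Ivan: 5·2 + 4·1 + 40·0 + 6·0 + 12·3 + 9·3 + 8·1 = 85
Carlos: 5·3 + 4·0 + 40·3 + 6·2 + 12·2 + 9·1 + 8·3 = 204
Sven: 5·0 + 4·3 + 40·1 + 6·1 + 12·0 + 9·0 + 8·0 = 58
Carlos has the highest Borda score (204).

Carlos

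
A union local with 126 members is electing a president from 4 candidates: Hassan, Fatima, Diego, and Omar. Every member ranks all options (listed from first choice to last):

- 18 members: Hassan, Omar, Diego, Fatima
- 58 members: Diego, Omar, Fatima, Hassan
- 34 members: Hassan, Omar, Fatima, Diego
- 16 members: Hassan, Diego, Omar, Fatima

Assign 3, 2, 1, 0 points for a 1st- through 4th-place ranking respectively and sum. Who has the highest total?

Hassan: 18·3 + 58·0 + 34·3 + 16·3 = 204
Fatima: 18·0 + 58·1 + 34·1 + 16·0 = 92
Diego: 18·1 + 58·3 + 34·0 + 16·2 = 224
Omar: 18·2 + 58·2 + 34·2 + 16·1 = 236
Omar has the highest Borda score (236).

Omar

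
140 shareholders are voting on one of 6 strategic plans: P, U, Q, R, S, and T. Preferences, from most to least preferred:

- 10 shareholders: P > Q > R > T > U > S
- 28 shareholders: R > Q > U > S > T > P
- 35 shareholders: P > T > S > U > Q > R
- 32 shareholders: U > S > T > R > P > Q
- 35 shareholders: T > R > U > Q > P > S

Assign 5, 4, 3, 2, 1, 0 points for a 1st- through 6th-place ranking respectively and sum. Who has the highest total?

P: 10·5 + 28·0 + 35·5 + 32·1 + 35·1 = 292
U: 10·1 + 28·3 + 35·2 + 32·5 + 35·3 = 429
Q: 10·4 + 28·4 + 35·1 + 32·0 + 35·2 = 257
R: 10·3 + 28·5 + 35·0 + 32·2 + 35·4 = 374
S: 10·0 + 28·2 + 35·3 + 32·4 + 35·0 = 289
T: 10·2 + 28·1 + 35·4 + 32·3 + 35·5 = 459
T has the highest Borda score (459).

T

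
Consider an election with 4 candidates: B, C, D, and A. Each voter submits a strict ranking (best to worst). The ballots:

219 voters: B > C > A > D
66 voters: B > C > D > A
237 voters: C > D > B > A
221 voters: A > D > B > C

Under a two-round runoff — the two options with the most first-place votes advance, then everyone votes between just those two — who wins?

Round 1 first-place votes: B 285, C 237, D 0, A 221.
B and C advance.
Runoff: B is preferred to C by 506 voters; C by 237.
B wins the runoff.

B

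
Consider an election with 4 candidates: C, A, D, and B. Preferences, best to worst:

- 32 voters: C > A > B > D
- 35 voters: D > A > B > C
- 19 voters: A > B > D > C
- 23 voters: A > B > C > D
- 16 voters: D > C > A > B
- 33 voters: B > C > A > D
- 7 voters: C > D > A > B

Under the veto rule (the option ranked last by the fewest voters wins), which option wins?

A

Last-place votes: C 54, A 0, D 88, B 23.
A is ranked last by the fewest voters, so A wins.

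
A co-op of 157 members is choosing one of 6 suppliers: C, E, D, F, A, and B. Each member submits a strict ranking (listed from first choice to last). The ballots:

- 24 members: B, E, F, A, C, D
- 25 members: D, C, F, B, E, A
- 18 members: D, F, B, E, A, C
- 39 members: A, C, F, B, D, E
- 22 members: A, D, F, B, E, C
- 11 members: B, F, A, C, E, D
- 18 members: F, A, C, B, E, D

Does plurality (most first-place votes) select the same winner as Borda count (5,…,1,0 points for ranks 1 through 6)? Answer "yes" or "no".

Plurality — first-place votes: C 0, E 0, D 43, F 18, A 61, B 35. Winner: A.
Borda — scores: C 356, E 208, D 342, F 536, A 476, B 437. Winner: F.
The two methods disagree.

no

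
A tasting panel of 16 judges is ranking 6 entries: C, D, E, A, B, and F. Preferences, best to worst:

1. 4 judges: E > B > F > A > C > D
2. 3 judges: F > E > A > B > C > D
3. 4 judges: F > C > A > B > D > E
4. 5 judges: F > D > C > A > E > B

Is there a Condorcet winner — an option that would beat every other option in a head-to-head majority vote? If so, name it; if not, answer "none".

F

F vs C: 16–0 for F.
F vs D: 16–0 for F.
F vs E: 12–4 for F.
F vs A: 16–0 for F.
F vs B: 12–4 for F.
F beats every other option head-to-head.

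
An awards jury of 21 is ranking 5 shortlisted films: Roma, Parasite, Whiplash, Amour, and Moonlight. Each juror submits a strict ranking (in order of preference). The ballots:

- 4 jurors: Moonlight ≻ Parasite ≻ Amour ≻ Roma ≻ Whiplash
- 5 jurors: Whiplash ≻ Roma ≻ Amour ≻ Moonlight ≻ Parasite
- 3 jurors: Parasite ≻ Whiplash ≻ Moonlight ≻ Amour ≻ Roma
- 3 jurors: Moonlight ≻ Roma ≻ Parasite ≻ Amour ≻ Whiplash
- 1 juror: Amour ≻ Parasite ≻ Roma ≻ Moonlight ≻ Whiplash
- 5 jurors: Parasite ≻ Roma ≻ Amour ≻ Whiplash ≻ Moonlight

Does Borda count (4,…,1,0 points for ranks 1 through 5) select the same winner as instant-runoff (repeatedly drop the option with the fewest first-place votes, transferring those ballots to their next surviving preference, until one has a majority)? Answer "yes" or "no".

Borda — scores: Roma 45, Parasite 53, Whiplash 34, Amour 38, Moonlight 40. Winner: Parasite.
Instant-runoff — R1 Roma 0, Parasite 8, Whiplash 5, Amour 1, Moonlight 7 (Roma out); R2 Parasite 8, Whiplash 5, Amour 1, Moonlight 7 (Amour out); R3 Parasite 9, Whiplash 5, Moonlight 7 (Whiplash out); R4 Parasite 9, Moonlight 12 (Moonlight winner). Winner: Moonlight.
The two methods disagree.

no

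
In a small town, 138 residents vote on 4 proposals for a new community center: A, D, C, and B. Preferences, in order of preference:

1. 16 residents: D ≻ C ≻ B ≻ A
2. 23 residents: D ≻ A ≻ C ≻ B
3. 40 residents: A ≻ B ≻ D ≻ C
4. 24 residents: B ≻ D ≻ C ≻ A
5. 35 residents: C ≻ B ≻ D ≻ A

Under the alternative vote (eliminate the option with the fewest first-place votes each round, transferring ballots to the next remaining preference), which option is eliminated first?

Round 1: A 40, D 39, C 35, B 24. Eliminate B.

B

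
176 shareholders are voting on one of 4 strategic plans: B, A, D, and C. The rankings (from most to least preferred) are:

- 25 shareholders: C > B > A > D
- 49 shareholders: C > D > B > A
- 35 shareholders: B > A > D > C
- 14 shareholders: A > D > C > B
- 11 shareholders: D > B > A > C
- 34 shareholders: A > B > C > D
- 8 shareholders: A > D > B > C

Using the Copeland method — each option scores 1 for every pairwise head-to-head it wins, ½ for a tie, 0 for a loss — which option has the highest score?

B

B: beats A and D; ties C → score 2.5.
A: beats D and C; loses to B → score 2.
D: loses to B, A, and C → score 0.
C: beats D; ties B; loses to A → score 1.5.
B has the best pairwise record.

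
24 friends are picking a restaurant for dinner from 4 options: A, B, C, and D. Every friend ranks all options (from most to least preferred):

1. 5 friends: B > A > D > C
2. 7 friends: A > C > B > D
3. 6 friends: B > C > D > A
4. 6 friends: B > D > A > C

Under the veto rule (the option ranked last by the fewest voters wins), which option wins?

Last-place votes: A 6, B 0, C 11, D 7.
B is ranked last by the fewest voters, so B wins.

B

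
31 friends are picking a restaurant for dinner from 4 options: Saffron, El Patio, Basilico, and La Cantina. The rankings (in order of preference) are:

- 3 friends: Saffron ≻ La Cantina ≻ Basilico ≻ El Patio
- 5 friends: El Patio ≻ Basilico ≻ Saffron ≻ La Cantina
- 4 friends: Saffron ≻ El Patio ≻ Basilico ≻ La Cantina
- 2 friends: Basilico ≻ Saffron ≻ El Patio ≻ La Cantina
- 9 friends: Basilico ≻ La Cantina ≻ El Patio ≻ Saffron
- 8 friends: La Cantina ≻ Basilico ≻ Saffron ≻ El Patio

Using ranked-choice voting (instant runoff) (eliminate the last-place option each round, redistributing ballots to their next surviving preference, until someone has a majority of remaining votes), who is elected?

Basilico

Round 1: Saffron 7, El Patio 5, Basilico 11, La Cantina 8. Eliminate El Patio.
Round 2: Saffron 7, Basilico 16, La Cantina 8. Basilico has a majority.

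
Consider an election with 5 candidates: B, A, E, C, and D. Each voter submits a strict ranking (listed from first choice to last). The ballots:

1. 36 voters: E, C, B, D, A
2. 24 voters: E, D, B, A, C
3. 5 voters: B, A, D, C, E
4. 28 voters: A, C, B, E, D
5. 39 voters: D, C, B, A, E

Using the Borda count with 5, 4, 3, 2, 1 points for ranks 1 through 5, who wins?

B: 36·3 + 24·3 + 5·5 + 28·3 + 39·3 = 406
A: 36·1 + 24·2 + 5·4 + 28·5 + 39·2 = 322
E: 36·5 + 24·5 + 5·1 + 28·2 + 39·1 = 400
C: 36·4 + 24·1 + 5·2 + 28·4 + 39·4 = 446
D: 36·2 + 24·4 + 5·3 + 28·1 + 39·5 = 406
C has the highest Borda score (446).

C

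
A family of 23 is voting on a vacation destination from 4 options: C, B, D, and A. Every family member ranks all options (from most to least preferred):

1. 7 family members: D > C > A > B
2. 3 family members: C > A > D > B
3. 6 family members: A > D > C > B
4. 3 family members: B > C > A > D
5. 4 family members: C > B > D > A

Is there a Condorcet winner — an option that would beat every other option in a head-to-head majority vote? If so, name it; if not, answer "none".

none

Checking pairwise contests:
D beats C 13–10.
C beats B 20–3.
A beats D 12–11.
C beats A 17–6.
Every option loses at least one head-to-head, so there is no Condorcet winner.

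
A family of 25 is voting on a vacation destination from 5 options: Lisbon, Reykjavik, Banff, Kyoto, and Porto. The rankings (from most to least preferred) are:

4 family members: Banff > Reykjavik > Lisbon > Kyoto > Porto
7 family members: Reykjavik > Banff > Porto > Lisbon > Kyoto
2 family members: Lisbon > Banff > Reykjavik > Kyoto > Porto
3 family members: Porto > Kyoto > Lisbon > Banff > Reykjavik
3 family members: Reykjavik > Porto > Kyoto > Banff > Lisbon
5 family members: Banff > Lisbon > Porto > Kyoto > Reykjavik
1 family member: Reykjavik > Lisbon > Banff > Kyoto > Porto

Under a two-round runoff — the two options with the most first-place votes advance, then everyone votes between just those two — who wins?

Banff

Round 1 first-place votes: Lisbon 2, Reykjavik 11, Banff 9, Kyoto 0, Porto 3.
Reykjavik and Banff advance.
Runoff: Reykjavik is preferred to Banff by 11 voters; Banff by 14.
Banff wins the runoff.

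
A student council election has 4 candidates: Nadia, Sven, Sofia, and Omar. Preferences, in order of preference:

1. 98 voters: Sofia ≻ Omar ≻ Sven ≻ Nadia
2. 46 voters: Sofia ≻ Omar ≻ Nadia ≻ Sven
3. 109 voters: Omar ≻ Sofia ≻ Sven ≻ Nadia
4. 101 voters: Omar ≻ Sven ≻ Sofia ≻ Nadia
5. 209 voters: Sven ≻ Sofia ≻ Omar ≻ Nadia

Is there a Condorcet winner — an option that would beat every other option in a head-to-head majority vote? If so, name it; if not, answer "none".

Checking pairwise contests:
Sven beats Nadia 517–46.
Omar beats Sven 354–209.
Sven beats Sofia 310–253.
Sofia beats Omar 353–210.
Every option loses at least one head-to-head, so there is no Condorcet winner.

none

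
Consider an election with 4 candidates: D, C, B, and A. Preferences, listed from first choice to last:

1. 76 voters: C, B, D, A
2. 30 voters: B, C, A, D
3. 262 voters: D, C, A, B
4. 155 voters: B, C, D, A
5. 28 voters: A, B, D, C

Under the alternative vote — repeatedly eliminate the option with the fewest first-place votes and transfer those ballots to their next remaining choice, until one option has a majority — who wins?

Round 1: D 262, C 76, B 185, A 28. Eliminate A.
Round 2: D 262, C 76, B 213. Eliminate C.
Round 3: D 262, B 289. B has a majority.

B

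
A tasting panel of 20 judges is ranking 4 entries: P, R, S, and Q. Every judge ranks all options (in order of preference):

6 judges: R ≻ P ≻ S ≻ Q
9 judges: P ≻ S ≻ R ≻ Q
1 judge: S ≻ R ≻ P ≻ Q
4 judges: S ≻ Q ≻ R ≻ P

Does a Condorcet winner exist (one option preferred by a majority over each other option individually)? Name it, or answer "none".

none

Checking pairwise contests:
R beats P 11–9.
S beats R 14–6.
P beats S 15–5.
P beats Q 16–4.
Every option loses at least one head-to-head, so there is no Condorcet winner.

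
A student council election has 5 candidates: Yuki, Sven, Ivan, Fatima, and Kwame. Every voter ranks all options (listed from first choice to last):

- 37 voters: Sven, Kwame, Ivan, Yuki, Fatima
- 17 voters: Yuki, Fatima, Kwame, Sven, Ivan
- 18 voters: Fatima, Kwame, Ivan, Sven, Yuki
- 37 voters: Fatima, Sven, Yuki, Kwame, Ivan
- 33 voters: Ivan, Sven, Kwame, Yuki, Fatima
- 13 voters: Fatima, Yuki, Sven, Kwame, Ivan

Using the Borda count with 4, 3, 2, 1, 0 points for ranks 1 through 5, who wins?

Yuki: 37·1 + 17·4 + 18·0 + 37·2 + 33·1 + 13·3 = 251
Sven: 37·4 + 17·1 + 18·1 + 37·3 + 33·3 + 13·2 = 419
Ivan: 37·2 + 17·0 + 18·2 + 37·0 + 33·4 + 13·0 = 242
Fatima: 37·0 + 17·3 + 18·4 + 37·4 + 33·0 + 13·4 = 323
Kwame: 37·3 + 17·2 + 18·3 + 37·1 + 33·2 + 13·1 = 315
Sven has the highest Borda score (419).

Sven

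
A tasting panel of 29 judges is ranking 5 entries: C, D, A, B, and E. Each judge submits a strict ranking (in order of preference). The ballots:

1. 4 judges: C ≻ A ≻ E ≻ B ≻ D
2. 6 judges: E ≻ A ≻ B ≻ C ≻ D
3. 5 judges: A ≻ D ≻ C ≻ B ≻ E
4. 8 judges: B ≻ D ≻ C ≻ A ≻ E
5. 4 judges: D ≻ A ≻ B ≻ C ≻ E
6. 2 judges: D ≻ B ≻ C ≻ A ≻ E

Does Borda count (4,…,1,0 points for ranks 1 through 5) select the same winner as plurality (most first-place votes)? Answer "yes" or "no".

Borda — scores: C 56, D 63, A 72, B 67, E 32. Winner: A.
Plurality — first-place votes: C 4, D 6, A 5, B 8, E 6. Winner: B.
The two methods disagree.

no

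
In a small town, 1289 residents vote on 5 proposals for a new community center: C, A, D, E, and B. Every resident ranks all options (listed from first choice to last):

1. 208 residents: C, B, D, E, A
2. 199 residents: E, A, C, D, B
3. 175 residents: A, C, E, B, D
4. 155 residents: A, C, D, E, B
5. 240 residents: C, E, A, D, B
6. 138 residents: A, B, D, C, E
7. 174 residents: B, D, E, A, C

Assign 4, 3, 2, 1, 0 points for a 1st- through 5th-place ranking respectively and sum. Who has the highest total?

C

C: 208·4 + 199·2 + 175·3 + 155·3 + 240·4 + 138·1 + 174·0 = 3318
A: 208·0 + 199·3 + 175·4 + 155·4 + 240·2 + 138·4 + 174·1 = 3123
D: 208·2 + 199·1 + 175·0 + 155·2 + 240·1 + 138·2 + 174·3 = 1963
E: 208·1 + 199·4 + 175·2 + 155·1 + 240·3 + 138·0 + 174·2 = 2577
B: 208·3 + 199·0 + 175·1 + 155·0 + 240·0 + 138·3 + 174·4 = 1909
C has the highest Borda score (3318).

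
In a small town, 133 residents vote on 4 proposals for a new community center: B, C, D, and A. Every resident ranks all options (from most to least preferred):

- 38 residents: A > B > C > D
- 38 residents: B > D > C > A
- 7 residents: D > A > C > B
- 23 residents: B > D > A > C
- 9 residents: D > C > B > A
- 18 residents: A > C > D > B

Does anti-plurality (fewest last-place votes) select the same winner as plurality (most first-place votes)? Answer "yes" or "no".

Anti-plurality — last-place votes: B 25, C 23, D 38, A 47. Winner: C.
Plurality — first-place votes: B 61, C 0, D 16, A 56. Winner: B.
The two methods disagree.

no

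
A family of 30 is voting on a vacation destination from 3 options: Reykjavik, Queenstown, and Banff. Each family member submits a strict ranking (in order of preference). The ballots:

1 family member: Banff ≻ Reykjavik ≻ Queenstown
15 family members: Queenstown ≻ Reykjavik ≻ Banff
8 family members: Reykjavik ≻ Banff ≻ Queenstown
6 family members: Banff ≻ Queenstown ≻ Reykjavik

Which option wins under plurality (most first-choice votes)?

First-place votes: Reykjavik 8, Queenstown 15, Banff 7.
Queenstown has the most first-place votes.

Queenstown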